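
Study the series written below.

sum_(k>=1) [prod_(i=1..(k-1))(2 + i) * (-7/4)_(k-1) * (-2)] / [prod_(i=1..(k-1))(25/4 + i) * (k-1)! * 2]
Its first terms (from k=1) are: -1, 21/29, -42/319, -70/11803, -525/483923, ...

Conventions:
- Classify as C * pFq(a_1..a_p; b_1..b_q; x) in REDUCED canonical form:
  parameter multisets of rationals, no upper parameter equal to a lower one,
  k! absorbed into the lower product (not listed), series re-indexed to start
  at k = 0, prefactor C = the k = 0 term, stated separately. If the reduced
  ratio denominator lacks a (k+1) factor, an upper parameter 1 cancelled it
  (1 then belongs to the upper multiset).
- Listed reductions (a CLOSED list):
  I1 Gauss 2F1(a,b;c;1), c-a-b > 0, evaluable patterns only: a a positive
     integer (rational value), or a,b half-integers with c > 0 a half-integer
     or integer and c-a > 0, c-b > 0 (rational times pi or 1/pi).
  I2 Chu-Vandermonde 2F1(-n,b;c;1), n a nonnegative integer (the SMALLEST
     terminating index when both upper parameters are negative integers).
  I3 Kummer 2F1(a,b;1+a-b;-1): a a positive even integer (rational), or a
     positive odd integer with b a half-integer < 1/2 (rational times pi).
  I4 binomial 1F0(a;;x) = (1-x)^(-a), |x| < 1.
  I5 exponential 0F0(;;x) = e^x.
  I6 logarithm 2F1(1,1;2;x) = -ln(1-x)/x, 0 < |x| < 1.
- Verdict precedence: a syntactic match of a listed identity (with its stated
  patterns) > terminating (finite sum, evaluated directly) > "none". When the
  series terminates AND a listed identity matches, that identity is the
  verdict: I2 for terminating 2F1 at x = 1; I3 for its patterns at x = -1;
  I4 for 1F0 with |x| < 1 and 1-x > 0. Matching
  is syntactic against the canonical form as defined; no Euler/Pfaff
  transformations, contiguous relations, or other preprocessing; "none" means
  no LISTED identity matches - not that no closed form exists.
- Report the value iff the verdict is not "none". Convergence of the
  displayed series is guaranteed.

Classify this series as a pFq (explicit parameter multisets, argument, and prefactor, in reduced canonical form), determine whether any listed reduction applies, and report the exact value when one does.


Key observation: t_0 = -1 here, and the running product (C = -1, x = 1) telescopes to a rising factorial.
Ratio: r(k) = 1 * (k-7/4) (k+3) / [(k+29/4) (k+1)] - rational in k, leading ratio 1; with t_0 = -1, classification follows.

Reduced: x = 1, 2F1, upper = {-7/4, 3}, lower = {29/4}, C = -1. Verdict (x = 1): Gauss's theorem (I1) applies (x = 1: the Gamma ratio telescopes since c-a-b = 6 > 0 and a = 3 in Z>0). Exact value: -425/1024.


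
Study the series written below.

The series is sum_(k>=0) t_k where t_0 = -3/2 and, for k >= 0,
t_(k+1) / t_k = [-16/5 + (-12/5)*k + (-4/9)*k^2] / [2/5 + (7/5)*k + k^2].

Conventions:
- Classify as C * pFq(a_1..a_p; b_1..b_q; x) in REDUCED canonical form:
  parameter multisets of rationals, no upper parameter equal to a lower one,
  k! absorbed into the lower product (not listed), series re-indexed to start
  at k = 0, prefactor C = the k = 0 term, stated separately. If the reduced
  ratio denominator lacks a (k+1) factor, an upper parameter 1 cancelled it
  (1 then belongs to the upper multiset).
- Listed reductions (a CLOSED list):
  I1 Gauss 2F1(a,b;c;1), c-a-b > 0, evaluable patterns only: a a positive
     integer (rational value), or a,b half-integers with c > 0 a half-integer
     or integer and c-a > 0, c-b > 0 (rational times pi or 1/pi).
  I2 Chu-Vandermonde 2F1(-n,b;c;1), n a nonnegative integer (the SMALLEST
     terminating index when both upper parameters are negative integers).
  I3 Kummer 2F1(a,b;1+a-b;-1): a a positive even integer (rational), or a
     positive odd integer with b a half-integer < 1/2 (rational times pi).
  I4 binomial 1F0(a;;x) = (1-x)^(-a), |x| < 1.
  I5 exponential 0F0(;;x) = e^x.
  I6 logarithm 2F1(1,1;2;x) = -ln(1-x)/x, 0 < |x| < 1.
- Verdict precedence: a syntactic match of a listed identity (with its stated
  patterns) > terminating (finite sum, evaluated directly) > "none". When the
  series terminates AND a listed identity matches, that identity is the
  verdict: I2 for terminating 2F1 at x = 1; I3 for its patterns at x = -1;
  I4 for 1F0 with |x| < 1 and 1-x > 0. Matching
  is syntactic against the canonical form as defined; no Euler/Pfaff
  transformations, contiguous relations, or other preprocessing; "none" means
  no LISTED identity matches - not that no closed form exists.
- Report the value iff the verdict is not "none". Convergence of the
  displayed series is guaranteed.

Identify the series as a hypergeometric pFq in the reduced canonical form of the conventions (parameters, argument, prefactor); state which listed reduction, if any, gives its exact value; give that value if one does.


Key observation: x = (-4/9) and the expanded ratio factors over Q; prefactor -3/2, roots give parameters.
Consecutive-term ratio: r(k) = (-4/9) * (k+12/5) (k+3) / [(k+2/5) (k+1)] - rational in k, leading ratio (-4/9); with t_0 = -3/2, classification follows.

Classification (C = -3/2): 2F1 with upper {12/5, 3}, lower {2/5}, argument x = -4/9. Verdict: none (x = -4/9): each listed identity misses the multisets {12/5, 3} ; {2/5}.


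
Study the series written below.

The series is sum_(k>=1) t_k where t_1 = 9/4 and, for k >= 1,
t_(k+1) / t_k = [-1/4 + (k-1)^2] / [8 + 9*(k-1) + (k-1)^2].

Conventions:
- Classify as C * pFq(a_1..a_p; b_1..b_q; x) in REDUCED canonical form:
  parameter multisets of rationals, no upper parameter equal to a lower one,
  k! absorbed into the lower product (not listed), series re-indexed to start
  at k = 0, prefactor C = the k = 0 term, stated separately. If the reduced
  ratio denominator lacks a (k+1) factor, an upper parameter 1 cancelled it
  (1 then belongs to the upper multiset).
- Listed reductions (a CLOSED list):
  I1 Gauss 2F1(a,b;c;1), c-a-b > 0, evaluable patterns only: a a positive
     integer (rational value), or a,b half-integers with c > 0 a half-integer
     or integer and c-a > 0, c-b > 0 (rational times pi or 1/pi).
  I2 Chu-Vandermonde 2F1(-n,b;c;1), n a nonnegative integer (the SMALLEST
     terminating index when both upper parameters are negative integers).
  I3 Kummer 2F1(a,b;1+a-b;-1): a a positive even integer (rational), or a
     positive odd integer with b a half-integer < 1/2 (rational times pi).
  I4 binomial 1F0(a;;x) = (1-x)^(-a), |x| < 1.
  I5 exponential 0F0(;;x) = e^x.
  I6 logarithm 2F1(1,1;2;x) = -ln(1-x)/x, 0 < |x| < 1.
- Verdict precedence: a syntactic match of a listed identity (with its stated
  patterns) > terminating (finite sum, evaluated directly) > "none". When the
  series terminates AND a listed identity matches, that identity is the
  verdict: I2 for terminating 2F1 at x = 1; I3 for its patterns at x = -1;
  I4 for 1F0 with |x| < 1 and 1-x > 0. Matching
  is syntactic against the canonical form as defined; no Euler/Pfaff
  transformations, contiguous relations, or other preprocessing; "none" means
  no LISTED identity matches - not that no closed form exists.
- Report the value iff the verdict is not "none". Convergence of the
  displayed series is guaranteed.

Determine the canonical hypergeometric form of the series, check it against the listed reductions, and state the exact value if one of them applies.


The series (x = 1) is 2F1: upper {-1/2, 1/2}, lower {8}, prefactor 9/4. Verdict: the half-integer Gauss pattern (I1) matches (x = 1; upper {-1/2, 1/2} half-integers, c = 8 in the evaluable pattern). Value: (2097152/306735) / pi.

The tell: with t_0 = 9/4, roots of the ratio polynomials (C = 9/4, x = 1) are the negated parameters.
Ratio: r(k) = 1 * (k-1/2) (k+1/2) / [(k+8) (k+1)] - rational; roots negated = parameters, x = 1, C = 9/4.


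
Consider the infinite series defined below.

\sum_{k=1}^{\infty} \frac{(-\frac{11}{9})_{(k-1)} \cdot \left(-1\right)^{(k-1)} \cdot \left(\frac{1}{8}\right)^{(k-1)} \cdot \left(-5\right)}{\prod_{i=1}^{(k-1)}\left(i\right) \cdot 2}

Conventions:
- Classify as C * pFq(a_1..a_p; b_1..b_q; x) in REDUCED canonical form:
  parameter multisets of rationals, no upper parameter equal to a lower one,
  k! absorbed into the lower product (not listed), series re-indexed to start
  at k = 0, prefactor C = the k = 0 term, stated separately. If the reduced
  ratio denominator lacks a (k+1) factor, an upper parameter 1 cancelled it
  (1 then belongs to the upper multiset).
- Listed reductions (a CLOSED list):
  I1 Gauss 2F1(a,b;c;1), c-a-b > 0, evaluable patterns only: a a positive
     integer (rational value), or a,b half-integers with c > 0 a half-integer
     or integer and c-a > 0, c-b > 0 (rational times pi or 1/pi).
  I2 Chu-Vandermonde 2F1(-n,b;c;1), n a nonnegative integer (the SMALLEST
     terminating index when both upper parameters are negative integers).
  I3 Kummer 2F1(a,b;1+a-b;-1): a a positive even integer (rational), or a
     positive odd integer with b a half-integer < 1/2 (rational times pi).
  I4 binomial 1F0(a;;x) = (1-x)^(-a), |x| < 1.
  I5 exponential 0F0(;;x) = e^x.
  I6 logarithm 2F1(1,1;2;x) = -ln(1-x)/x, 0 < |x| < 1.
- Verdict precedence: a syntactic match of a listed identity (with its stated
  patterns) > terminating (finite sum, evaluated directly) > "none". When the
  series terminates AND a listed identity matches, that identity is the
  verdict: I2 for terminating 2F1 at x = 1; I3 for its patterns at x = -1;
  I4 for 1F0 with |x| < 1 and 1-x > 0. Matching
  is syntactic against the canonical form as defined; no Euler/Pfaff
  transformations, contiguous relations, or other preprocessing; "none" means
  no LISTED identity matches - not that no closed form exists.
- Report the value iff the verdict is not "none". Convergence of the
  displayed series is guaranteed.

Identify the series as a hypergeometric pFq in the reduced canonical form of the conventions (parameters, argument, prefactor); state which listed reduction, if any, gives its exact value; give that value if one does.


With C = -\frac{5}{2}: the canonical form is 1F0(-\frac{11}{9}; -; -\frac{1}{8}). Verdict: the I4 binomial reduction matches (the 1F0 binomial series: exponent 11/9, x = -\frac{1}{8}). Exact value: \left(-\frac{5}{2}\right) \cdot \left(\frac{9}{8}\right)^{\frac{11}{9}}.

The tell: x = -\frac{1}{8} and the constant factors (C = -5/2) combine into one prefactor.
Adjacent-term ratio: r(k) = -\frac{1}{8} * (k-\frac{11}{9}) / [(k+1)] - rational; roots negated = parameters, x = -\frac{1}{8}, C = -\frac{5}{2}.


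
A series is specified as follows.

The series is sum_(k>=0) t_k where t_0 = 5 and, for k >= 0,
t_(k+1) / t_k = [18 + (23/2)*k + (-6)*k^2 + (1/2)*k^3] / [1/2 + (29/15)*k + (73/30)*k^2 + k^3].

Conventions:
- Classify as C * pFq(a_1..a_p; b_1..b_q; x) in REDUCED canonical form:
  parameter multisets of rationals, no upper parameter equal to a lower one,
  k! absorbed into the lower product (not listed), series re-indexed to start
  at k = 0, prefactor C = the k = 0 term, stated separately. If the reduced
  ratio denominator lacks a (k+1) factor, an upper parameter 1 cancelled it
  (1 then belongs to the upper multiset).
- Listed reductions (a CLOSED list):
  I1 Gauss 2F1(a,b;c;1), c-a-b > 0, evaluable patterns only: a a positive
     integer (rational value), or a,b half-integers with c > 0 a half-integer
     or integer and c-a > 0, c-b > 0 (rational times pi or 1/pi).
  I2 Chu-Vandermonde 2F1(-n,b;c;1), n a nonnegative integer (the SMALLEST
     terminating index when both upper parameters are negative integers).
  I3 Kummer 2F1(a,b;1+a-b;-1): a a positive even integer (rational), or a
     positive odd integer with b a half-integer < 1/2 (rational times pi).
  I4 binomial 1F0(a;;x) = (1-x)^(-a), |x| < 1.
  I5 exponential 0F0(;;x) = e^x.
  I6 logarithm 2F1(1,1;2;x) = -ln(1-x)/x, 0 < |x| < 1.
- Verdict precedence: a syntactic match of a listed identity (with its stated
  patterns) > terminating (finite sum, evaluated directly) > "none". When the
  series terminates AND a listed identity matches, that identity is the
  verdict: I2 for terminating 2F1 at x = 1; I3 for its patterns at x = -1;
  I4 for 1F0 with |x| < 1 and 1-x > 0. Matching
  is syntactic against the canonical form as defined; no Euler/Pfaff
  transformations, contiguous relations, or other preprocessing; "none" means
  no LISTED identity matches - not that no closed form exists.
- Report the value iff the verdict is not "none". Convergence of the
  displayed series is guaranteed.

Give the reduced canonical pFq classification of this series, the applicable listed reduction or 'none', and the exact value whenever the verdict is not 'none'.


At argument 1/2: a 3F2 with upper {-9, -4, 1}, lower {3/5, 5/6}, scaled by C = 5. Verdict: terminating - the sum ends at index 4 because -4 is a negative integer; exact evaluation follows. Its exact value is 99144205/55913.

The tell: with t_0 = 5, roots of the ratio polynomials (C = 5) are the negated parameters.
Step ratio: r(k) = (1/2) * (k-9) (k-4) (k+1) / [(k+3/5) (k+5/6) (k+1)] - poly over poly, x = (1/2) from leading terms; C = 5 at k = 0.


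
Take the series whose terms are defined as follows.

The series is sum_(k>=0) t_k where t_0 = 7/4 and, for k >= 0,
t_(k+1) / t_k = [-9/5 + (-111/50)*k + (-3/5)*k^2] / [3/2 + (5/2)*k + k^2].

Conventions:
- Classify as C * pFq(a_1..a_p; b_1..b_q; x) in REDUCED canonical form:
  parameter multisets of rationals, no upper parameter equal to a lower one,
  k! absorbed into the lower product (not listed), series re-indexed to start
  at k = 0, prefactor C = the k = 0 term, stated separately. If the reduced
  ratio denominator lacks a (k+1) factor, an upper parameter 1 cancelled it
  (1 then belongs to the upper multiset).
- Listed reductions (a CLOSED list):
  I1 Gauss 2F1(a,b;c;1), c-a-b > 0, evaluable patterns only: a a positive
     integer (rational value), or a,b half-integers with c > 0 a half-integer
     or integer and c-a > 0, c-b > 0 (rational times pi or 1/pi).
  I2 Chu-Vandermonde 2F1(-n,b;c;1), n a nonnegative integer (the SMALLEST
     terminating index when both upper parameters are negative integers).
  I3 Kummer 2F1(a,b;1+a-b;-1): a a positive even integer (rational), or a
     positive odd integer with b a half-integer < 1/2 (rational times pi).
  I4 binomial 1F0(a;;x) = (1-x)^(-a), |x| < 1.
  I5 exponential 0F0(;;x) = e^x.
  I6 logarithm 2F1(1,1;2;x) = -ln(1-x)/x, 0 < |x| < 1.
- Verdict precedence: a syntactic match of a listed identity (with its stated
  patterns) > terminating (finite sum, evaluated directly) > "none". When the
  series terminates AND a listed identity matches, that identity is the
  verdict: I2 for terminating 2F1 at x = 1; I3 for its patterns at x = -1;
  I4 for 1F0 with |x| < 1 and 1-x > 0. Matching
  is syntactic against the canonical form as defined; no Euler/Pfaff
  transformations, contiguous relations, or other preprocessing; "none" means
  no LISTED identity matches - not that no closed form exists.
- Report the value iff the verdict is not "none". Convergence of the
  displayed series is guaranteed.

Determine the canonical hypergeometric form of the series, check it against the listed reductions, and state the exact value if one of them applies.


The tell: t_0 being 7/4, the expanded ratio factors over Q; C = 7/4, x = -3/5, roots give parameters.
Step ratio: r(k) = (-3/5) * (k+6/5) (k+5/2) / [(k+3/2) (k+1)] - poly over poly, x = (-3/5) from leading terms; C = 7/4 at k = 0.

Prefactor 7/4, argument -3/5: 2F1 with upper {6/5, 5/2} over lower {3/2}. Verdict: none - this 2F1 at x = -3/5 matches no listed pattern, and upper {6/5, 5/2} holds no stopper.


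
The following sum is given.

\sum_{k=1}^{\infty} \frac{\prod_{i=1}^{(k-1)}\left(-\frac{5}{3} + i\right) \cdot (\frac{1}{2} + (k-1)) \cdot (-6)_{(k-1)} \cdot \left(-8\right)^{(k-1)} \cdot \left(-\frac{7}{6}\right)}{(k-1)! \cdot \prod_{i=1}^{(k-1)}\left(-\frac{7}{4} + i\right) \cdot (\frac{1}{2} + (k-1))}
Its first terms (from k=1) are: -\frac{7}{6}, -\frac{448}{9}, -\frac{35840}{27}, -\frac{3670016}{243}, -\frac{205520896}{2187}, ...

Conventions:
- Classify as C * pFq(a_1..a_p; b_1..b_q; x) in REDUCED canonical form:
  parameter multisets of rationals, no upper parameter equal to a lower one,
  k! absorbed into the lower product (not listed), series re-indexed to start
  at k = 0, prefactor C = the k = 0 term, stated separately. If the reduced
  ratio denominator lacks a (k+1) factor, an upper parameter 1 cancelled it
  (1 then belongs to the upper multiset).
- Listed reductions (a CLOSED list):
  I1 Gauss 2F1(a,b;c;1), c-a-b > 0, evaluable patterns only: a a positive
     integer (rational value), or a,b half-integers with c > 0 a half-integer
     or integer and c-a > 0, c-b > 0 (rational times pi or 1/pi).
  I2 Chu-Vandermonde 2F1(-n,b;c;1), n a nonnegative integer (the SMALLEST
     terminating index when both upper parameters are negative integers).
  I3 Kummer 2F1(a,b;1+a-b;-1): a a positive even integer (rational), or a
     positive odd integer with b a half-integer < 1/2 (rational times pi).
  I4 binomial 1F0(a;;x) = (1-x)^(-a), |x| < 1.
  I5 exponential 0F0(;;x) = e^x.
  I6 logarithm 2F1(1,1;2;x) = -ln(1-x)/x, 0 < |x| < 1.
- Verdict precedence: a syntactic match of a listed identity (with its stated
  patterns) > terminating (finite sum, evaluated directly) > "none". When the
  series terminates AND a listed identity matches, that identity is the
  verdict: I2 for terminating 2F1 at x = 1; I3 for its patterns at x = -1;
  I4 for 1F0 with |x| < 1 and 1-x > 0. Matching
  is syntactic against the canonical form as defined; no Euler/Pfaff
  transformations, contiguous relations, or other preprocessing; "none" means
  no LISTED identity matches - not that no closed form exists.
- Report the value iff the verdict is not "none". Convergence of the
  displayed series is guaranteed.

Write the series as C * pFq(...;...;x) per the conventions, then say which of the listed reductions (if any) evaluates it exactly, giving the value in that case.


Reduced: x = -8, 2F1, upper = {-6, -\frac{2}{3}}, lower = {-\frac{3}{4}}, C = -\frac{7}{6}. Verdict: terminating. (-6)_k vanishes past k = 6, leaving a 7-term sum, computed directly. Its exact value is -\frac{21876261748033}{26099658}.

First insight: with t_0 = -\frac{7}{6}, the lower running product (prefactor -7/6) is a rising factorial.
Term ratio: r(k) = -8 * (k-6) (k-\frac{2}{3}) / [(k-\frac{3}{4}) (k+1)] ; factor over Q: parameters, x = -8, and C = -\frac{7}{6}.


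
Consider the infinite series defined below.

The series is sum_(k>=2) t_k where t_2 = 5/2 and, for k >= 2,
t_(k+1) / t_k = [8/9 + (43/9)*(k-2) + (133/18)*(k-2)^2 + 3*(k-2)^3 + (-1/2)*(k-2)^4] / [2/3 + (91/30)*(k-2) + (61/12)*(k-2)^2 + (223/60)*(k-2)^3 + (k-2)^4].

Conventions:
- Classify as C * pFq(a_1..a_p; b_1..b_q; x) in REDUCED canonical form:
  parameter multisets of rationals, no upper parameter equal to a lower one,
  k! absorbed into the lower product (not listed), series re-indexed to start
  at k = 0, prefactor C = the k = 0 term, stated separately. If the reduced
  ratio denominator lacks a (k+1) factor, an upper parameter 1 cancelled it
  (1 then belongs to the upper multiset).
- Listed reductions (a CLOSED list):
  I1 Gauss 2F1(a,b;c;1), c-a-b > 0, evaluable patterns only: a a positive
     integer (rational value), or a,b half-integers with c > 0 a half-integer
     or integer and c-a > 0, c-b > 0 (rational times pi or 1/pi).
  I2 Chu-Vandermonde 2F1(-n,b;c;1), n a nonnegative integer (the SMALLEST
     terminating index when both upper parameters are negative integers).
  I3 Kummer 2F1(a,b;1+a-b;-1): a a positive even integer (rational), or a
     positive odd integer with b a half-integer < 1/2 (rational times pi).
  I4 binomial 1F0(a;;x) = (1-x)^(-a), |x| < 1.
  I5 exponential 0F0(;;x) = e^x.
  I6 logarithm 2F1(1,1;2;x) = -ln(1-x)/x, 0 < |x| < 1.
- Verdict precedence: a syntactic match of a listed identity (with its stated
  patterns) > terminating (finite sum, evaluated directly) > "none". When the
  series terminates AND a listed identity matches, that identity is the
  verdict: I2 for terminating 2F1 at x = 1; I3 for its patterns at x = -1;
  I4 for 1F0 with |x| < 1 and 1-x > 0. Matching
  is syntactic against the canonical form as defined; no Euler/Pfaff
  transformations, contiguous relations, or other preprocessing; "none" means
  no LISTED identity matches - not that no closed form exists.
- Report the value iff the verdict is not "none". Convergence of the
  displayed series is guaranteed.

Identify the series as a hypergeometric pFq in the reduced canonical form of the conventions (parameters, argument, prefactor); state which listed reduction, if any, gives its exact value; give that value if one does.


The series (x = -1/2) is 3F2: upper {-8, 1/3, 1}, lower {4/5, 5/4}, prefactor 5/2. Verdict: terminating - no listed pattern fits, but -8 in the upper list cuts the series at k = 8; direct evaluation. Value: 8504396628080215/574272941245614.

First insight: from the first term 5/2: cancel k + 2/3 from the displayed ratio first; then prefactor 5/2.
Step ratio: r(k) = (-1/2) * (k-8) (k+1/3) (k+1) / [(k+4/5) (k+5/4) (k+1)] - rational; roots negated = parameters, x = (-1/2), C = 5/2.


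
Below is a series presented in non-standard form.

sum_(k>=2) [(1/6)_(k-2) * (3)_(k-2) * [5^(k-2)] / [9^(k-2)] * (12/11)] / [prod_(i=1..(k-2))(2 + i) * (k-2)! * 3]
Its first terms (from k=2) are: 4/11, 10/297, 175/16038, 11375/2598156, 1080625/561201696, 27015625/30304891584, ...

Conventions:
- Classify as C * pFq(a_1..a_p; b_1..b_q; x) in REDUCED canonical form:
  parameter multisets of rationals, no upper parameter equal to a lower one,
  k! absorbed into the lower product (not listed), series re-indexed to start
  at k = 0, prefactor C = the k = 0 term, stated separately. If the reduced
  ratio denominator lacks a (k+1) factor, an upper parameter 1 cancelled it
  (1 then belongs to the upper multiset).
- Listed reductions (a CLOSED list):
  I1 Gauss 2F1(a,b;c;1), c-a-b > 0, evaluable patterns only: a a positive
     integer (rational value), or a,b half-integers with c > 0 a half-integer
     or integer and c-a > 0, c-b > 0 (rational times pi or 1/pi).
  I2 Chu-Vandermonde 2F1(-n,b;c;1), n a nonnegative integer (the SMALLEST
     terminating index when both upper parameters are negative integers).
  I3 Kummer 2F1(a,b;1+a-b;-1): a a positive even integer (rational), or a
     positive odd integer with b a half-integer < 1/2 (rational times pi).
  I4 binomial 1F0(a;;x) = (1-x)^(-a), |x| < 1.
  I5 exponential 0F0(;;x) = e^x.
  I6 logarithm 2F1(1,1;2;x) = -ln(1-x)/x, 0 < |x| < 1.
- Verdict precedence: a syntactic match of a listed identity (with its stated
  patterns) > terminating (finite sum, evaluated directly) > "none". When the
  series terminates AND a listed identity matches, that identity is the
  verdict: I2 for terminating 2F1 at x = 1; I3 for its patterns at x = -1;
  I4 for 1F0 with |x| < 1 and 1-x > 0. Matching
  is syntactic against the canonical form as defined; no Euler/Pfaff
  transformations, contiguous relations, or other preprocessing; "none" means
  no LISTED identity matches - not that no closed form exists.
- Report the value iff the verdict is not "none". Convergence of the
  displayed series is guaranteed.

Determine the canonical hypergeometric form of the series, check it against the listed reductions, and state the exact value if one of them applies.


The series (x = 5/9) is 1F0: upper {1/6}, lower {-}, prefactor 4/11. Verdict: this is binomial (I4) (the 1F0 binomial series: exponent -1/6, x = 5/9). Hence: (4/11) * (4/9)^(-1/6).

First insight: t_0 being 4/11, the lower running product (C = 4/11, x = 5/9) is a rising factorial.
Step ratio: r(k) = (5/9) * (k+1/6) / [(k+1)] - rational in k, leading ratio (5/9); with t_0 = 4/11, classification follows.


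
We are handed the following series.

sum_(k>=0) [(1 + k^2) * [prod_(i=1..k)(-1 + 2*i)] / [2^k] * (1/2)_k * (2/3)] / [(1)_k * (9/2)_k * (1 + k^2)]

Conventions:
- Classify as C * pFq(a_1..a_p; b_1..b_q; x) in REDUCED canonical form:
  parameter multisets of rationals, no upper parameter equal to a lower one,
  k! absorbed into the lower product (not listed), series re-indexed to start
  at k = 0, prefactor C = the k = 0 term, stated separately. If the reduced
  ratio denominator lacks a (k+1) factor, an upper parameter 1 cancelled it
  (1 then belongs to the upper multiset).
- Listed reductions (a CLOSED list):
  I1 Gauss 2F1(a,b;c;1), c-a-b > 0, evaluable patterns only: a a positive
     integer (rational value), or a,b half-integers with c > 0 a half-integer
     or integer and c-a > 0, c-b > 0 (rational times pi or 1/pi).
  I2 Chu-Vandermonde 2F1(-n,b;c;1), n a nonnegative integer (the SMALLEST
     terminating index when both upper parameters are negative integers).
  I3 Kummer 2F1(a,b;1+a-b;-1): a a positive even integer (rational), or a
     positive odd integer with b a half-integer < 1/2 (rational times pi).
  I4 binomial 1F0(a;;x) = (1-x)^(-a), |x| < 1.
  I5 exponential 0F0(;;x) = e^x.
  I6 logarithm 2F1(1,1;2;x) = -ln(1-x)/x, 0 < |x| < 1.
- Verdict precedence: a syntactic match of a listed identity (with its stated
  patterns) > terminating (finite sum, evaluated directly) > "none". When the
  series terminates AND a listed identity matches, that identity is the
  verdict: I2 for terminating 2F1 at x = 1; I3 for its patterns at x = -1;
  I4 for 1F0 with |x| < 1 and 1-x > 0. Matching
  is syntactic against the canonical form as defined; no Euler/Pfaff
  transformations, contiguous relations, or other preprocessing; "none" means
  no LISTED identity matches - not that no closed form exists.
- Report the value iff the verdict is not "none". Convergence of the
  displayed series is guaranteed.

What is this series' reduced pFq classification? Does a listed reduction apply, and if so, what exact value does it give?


The tell: x = 1 and striking the common factor k^2 + 1 reduces the term (C = 2/3, x = 1).
Term ratio: r(k) = 1 * (k+1/2) (k+1/2) / [(k+9/2) (k+1)] - rational; roots negated = parameters, x = 1, C = 2/3.

Prefactor 2/3, argument 1: 2F1 with upper {1/2, 1/2} over lower {9/2}. Verdict (x = 1): Gauss (I1, half-integer pattern) applies (x = 1; upper {1/2, 1/2} half-integers, c = 9/2 in the evaluable pattern). Value: (175/768) * pi.


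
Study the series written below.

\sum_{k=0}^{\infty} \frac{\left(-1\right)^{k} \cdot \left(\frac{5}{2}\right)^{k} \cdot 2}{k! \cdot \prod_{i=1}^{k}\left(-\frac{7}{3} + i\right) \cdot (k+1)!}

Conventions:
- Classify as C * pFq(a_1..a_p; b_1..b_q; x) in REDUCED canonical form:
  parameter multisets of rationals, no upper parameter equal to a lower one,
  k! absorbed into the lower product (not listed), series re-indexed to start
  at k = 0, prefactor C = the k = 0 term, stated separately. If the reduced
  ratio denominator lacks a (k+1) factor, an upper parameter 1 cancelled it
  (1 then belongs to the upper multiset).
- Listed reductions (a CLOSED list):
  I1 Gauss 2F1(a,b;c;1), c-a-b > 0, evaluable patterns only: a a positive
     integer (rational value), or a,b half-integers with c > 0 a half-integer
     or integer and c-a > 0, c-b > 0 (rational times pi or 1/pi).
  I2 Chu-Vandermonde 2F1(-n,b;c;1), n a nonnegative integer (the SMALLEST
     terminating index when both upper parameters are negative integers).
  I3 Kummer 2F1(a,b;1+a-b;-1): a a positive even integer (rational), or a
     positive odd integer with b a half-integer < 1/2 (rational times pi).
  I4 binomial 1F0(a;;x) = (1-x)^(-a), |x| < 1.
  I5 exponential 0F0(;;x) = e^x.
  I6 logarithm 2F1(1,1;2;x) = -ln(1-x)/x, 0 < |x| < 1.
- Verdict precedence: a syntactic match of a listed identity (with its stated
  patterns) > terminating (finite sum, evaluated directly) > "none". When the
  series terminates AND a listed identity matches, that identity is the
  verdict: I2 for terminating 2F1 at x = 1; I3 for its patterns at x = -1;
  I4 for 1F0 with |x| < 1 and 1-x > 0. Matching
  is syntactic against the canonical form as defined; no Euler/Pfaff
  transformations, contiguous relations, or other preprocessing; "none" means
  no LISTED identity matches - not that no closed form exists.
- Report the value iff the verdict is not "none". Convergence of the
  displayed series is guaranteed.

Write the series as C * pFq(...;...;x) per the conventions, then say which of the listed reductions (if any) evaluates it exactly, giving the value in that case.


At argument -\frac{5}{2}: a 0F2 with upper {-}, lower {-\frac{4}{3}, 2}, scaled by C = 2. Verdict: none. Every listed pattern misses the 0F2 form at -\frac{5}{2}, upper {-}.

Key step: t_0 being 2, the denominator's factorial ratio (prefactor 2) is a lower Pochhammer.
Step ratio: r(k) = -\frac{5}{2} * 1 / [(k-\frac{4}{3}) (k+2) (k+1)] - rational; roots negated = parameters, x = -\frac{5}{2}, C = 2.


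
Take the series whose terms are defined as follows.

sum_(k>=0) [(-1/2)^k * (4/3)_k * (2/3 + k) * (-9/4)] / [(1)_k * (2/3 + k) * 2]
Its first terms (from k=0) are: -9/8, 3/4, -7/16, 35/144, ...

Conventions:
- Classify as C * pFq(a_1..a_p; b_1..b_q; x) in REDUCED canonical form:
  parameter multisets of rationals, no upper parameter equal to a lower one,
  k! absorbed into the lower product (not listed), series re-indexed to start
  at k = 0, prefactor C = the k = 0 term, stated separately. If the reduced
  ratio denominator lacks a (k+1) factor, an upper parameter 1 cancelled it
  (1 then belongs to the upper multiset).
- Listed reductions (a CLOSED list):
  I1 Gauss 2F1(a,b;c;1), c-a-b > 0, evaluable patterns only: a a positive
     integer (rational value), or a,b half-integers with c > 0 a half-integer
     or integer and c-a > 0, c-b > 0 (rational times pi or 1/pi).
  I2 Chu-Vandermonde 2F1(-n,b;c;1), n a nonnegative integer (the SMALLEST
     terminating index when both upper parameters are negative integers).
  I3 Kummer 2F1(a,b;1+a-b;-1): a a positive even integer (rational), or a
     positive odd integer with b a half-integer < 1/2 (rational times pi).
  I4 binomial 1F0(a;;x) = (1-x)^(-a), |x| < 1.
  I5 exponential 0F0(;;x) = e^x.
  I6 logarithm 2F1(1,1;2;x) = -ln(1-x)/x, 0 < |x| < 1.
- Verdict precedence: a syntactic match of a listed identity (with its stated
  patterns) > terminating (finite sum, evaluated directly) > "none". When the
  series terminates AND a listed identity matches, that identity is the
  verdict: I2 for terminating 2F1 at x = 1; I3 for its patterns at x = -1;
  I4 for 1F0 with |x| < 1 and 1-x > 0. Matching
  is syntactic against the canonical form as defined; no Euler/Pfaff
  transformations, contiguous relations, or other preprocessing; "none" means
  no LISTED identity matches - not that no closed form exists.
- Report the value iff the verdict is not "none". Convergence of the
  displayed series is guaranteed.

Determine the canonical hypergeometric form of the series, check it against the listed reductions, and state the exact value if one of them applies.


This is -9/8 * 1F0(4/3; -; -1/2) in reduced canonical form. Verdict: binomial (I4) fires (the 1F0 binomial series: exponent -4/3, x = -1/2). Hence: (-9/8) * (3/2)^(-4/3).

Structural cue: with t_0 = -9/8, the constant factors (C = -9/8) combine into one prefactor.
Adjacent-term ratio: r(k) = (-1/2) * (k+4/3) / [(k+1)] - rational; roots negated = parameters, x = (-1/2), C = -9/8.


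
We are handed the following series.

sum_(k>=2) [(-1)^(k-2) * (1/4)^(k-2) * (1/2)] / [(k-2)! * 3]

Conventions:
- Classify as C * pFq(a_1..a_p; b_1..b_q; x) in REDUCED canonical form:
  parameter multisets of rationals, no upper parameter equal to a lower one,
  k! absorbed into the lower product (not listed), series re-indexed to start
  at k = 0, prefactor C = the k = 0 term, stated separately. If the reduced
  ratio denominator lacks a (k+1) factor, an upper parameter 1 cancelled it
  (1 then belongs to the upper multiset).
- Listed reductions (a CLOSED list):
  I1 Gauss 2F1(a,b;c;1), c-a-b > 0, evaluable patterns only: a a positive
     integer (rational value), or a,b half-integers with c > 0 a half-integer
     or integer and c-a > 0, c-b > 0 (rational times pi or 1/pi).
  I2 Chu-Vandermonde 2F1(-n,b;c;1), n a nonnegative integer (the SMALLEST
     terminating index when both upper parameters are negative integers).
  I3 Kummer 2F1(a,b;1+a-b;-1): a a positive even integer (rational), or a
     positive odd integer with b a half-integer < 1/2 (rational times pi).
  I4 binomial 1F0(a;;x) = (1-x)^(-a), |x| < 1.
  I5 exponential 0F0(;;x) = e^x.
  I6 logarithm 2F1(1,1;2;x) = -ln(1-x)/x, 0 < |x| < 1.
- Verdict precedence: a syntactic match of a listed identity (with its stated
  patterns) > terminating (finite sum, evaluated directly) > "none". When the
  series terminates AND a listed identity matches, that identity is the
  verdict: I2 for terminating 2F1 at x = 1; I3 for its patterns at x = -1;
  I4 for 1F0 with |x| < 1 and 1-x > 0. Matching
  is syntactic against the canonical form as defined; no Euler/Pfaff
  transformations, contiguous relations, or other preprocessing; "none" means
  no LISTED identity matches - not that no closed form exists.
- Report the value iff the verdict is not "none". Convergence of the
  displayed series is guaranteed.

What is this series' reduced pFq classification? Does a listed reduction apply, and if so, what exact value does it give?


Reduced: x = -1/4, 0F0, upper = {-}, lower = {-}, C = 1/6. Verdict: the I5 exponential reduction matches (the 0F0 exponential series at x = -1/4). Exact value: (1/6) * e^(-1/4).

The tell: with t_0 = 1/6, the constant factors (prefactor 1/6) combine into one prefactor.
Consecutive-term ratio: r(k) = (-1/4) * 1 / [(k+1)] - poly over poly, x = (-1/4) from leading terms; C = 1/6 at k = 0.


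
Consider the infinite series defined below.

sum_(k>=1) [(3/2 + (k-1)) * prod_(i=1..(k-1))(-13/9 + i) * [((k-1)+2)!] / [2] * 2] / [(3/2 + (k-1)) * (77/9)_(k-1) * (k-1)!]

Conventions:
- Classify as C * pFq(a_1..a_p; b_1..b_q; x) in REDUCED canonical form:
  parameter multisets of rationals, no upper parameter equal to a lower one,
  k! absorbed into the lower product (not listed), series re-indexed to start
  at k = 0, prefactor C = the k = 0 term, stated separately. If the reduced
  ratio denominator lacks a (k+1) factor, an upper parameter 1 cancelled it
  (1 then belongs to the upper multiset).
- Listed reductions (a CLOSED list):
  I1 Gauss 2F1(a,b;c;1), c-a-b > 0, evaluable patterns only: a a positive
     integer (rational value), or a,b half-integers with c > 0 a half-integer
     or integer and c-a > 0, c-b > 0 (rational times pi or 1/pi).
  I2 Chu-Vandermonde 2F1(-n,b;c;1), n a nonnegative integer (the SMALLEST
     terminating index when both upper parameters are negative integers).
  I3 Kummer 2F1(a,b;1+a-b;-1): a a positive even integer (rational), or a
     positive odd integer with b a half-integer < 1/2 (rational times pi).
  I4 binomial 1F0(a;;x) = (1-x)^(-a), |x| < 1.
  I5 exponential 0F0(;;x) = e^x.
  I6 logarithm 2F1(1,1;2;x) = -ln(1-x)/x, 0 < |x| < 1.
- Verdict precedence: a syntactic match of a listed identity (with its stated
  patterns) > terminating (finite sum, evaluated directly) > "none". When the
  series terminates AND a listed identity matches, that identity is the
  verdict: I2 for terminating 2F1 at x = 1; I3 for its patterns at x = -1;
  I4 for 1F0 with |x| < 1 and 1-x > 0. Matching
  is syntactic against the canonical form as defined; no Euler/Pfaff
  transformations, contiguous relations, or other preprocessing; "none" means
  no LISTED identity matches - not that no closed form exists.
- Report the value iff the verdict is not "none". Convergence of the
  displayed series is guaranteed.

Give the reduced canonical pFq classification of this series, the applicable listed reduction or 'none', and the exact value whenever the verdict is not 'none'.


At argument 1: a 2F1 with upper {-4/9, 3}, lower {77/9}, scaled by C = 2. Verdict: Gauss's theorem (I1) fires (x = 1: the Gamma ratio telescopes since c-a-b = 6 > 0 and a = 3 in Z>0). Value: 25075/15309.

Key step: t_0 = 2 here, and the factorial ratio (C = 2) (k+a-1)!/(a-1)! is a rising factorial (a)_k.
Term ratio: r(k) = 1 * (k-4/9) (k+3) / [(k+77/9) (k+1)] - rational in k. x = 1; t_0 = 2; negate the roots.


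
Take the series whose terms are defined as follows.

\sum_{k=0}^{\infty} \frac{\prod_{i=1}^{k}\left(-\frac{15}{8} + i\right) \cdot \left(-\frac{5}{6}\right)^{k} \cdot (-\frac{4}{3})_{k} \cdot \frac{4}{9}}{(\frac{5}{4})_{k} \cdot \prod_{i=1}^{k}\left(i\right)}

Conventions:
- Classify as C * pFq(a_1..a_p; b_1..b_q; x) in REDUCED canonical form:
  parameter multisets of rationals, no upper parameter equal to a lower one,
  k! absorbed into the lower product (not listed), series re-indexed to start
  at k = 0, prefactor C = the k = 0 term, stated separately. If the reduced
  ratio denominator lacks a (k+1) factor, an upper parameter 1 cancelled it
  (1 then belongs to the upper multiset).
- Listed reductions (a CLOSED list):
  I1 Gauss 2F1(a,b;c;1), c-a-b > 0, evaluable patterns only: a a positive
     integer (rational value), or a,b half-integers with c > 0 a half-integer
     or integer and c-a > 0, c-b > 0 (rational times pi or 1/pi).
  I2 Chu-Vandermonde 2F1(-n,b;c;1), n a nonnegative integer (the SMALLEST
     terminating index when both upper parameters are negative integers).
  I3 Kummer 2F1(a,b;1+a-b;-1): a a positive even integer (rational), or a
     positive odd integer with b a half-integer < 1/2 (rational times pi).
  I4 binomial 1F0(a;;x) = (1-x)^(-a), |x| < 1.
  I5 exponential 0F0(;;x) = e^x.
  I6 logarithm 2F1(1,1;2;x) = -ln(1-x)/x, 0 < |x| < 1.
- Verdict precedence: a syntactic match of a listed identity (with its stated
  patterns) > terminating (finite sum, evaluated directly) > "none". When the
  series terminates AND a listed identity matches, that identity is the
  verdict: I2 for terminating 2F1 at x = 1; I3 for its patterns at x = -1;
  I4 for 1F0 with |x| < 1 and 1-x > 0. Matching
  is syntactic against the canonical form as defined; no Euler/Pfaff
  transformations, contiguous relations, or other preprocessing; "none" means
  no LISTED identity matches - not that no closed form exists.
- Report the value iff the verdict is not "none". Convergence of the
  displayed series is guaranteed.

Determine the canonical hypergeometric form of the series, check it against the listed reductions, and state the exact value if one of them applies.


Canonical form: C = \frac{4}{9} times 2F1 with upper {-\frac{4}{3}, -\frac{7}{8}}, lower {\frac{5}{4}}, x = -\frac{5}{6}. Verdict: none here - no I1-I6 shape fits x = -\frac{5}{6} with lower {\frac{5}{4}}.

Key step: with t_0 = \frac{4}{9}, the product of the first k integers (prefactor 4/9) is k!.
Consecutive-term ratio: r(k) = -\frac{5}{6} * (k-\frac{4}{3}) (k-\frac{7}{8}) / [(k+\frac{5}{4}) (k+1)] - poly over poly, x = -\frac{5}{6} from leading terms; C = \frac{4}{9} at k = 0.


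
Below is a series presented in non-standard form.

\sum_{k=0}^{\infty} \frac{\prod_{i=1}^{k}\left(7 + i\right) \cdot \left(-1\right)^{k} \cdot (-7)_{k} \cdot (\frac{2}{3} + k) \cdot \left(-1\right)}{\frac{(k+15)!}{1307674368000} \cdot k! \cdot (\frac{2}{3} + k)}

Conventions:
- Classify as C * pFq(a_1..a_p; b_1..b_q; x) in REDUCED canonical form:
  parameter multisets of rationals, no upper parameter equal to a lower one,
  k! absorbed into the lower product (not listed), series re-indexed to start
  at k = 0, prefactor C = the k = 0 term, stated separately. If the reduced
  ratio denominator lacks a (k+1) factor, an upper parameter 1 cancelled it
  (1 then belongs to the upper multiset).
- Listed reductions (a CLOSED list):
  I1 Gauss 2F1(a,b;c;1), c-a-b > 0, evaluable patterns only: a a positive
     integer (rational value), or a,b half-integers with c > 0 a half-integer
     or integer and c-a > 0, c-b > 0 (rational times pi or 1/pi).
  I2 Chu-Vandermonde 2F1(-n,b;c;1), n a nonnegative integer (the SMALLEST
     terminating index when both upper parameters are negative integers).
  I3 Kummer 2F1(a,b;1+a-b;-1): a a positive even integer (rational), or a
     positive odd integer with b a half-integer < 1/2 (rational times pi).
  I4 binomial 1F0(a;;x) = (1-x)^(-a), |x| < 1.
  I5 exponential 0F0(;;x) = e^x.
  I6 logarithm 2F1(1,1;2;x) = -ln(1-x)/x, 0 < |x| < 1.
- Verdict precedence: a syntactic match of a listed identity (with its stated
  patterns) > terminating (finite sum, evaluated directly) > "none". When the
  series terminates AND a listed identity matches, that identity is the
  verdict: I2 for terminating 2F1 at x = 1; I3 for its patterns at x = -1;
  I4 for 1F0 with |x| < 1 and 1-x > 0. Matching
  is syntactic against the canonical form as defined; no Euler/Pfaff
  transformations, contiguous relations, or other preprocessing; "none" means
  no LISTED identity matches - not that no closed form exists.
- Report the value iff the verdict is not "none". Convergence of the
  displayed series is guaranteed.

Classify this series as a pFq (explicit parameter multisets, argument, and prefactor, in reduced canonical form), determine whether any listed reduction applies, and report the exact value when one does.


x = -1 here; the reduced form reads 2F1, upper {-7, 8}, lower {16}, C = -1. Verdict: the Kummer evaluation I3 fires (x = -1; c = 16 equals 1+a-b for upper {-7, 8}: listed pattern). Exact value: -\frac{39}{2}.

Key step: t_0 being -1, the factor k + 2/3 cancels (top and bottom), leaving C = -1, x = -1.
Adjacent-term ratio: r(k) = -1 * (k-7) (k+8) / [(k+16) (k+1)] ; factor over Q: parameters, x = -1, and C = -1.
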